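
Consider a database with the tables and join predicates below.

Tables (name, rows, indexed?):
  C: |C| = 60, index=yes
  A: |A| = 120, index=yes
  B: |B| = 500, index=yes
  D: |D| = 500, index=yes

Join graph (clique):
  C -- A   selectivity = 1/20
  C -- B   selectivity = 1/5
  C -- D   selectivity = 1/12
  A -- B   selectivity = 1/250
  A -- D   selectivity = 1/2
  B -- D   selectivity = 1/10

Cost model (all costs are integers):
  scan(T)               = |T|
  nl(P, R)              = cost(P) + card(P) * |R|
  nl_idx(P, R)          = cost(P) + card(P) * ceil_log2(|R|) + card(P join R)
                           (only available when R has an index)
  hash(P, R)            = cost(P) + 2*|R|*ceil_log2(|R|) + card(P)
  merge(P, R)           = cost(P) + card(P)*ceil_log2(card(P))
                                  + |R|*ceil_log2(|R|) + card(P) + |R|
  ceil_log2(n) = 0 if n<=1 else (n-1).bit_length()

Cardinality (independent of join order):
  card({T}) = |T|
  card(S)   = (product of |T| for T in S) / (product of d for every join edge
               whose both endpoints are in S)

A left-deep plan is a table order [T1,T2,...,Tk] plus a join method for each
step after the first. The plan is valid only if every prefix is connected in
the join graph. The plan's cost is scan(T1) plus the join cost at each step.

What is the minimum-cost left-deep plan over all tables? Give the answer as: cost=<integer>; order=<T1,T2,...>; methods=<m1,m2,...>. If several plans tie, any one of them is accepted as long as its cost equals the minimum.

Selinger DP (subsets sized 1..n):
  {C}: scan cost=60, card=60
  {A}: scan cost=120, card=120
  {B}: scan cost=500, card=500
  {D}: scan cost=500, card=500
  {AC}: card=360; try (A,nl_idx)→840, (C,hash)→960, (C,nl_idx)→1200, (A,merge)→1440, (C,merge)→1500, (A,hash)→1800 …(+2); best=840 via (A,nl_idx)
  {BC}: card=6000; try (C,hash)→1720, (B,merge)→5480, (C,merge)→5920, (B,nl_idx)→6600, (B,hash)→9120, (C,nl_idx)→9500 …(+2); best=1720 via (C,hash)
  {CD}: card=2500; try (C,hash)→1720, (D,nl_idx)→3100, (D,merge)→5480, (C,merge)→5920, (C,nl_idx)→6000, (D,hash)→9120 …(+2); best=1720 via (C,hash)
  {AB}: card=240; try (B,nl_idx)→1440, (A,hash)→2680, (A,nl_idx)→4240, (B,merge)→6080, (A,merge)→6460, (B,hash)→9240 …(+2); best=1440 via (B,nl_idx)
  {AD}: card=30000; try (A,hash)→2680, (D,merge)→6080, (A,merge)→6460, (D,hash)→9240, (D,nl_idx)→31200, (A,nl_idx)→34000 …(+2); best=2680 via (A,hash)
  {BD}: card=25000; try (D,hash)→10000, (B,hash)→10000, (D,merge)→10500, (B,merge)→10500, (D,nl_idx)→30000, (B,nl_idx)→30000 …(+2); best=10000 via (D,hash)
  {ABC}: card=144; try (C,hash)→2400, (C,nl_idx)→3024, (C,merge)→4020, (B,nl_idx)→4224, (A,hash)→9400, (B,merge)→9440 …(+6); best=2400 via (C,hash)
  {ACD}: card=7500; try (A,hash)→5900, (D,merge)→9440, (D,hash)→10200, (D,nl_idx)→11580, (A,nl_idx)→26720, (C,hash)→33400 …(+6); best=5900 via (A,hash)
  {BCD}: card=25000; try (B,hash)→13220, (D,hash)→16720, (C,hash)→35720, (B,merge)→39220, (B,nl_idx)→49220, (D,nl_idx)→80720 …(+6); best=13220 via (B,hash)
  {ABD}: card=6000; try (D,merge)→8600, (D,nl_idx)→9600, (D,hash)→10680, (A,hash)→36680, (B,hash)→41680, (D,nl)→121440 …(+6); best=8600 via (D,merge)
  {ABCD}: card=300; try (D,nl_idx)→3996, (D,merge)→8696, (D,hash)→11544, (C,hash)→15320, (B,hash)→22400, (A,hash)→39900 …(+10); best=3996 via (D,nl_idx)

cost=3996; order=A,B,C,D; methods=nl_idx,hash,nl_idx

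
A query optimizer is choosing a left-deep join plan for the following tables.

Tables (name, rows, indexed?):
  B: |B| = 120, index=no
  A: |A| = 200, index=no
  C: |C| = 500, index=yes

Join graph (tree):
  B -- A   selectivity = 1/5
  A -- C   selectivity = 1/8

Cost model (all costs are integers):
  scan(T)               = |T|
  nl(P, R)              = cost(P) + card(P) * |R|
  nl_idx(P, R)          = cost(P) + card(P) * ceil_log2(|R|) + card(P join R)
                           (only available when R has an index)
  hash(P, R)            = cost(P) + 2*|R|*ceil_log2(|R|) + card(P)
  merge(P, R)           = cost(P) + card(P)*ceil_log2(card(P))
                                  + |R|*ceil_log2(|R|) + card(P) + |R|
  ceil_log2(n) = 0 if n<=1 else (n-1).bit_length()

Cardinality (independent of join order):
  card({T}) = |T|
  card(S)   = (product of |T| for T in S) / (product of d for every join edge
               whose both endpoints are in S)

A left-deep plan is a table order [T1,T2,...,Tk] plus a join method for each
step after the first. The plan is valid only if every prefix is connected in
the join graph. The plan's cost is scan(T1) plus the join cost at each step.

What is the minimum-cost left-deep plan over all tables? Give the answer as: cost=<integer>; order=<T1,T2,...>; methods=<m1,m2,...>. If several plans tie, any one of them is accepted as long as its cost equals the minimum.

cost=15880; order=A,B,C; methods=hash,hash

Selinger DP (subsets sized 1..n):
  {B}: scan cost=120, card=120
  {A}: scan cost=200, card=200
  {C}: scan cost=500, card=500
  {AB}: card=4800; try (B,hash)→2080, (A,merge)→2880, (B,merge)→2960, (A,hash)→3440, (A,nl)→24120, (B,nl)→24200; best=2080 via (B,hash)
  {AC}: card=12500; try (A,hash)→4200, (C,merge)→7000, (A,merge)→7300, (C,hash)→9400, (C,nl_idx)→14500, (C,nl)→100200 …(+1); best=4200 via (A,hash)
  {ABC}: card=300000; try (C,hash)→15880, (B,hash)→18380, (C,merge)→74280, (B,merge)→192660, (C,nl_idx)→345280, (B,nl)→1504200 …(+1); best=15880 via (C,hash)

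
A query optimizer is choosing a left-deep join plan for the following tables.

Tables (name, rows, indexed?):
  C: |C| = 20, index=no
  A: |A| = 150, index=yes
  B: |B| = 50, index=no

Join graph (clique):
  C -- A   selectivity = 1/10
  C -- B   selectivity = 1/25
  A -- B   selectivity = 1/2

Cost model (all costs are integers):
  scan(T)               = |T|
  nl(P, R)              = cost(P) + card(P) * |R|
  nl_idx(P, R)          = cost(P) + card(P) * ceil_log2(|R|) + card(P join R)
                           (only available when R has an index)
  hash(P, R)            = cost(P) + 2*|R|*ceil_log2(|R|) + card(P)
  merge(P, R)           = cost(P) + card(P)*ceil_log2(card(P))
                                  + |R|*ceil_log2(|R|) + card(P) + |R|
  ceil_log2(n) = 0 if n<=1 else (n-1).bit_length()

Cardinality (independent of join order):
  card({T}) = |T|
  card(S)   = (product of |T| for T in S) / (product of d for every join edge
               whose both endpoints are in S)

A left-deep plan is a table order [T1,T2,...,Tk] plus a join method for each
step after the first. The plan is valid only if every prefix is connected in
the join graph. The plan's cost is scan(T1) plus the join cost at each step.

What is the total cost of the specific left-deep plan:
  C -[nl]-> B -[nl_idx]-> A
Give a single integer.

1640

step 1: scan C: cost=20, card=20
step 2: join B via nl
    card(P join B) = 20*50/(25) = 40
    cost = 20 + 20*50 = 1020
step 3: join A via nl_idx
    card(P join A) = 40*150/(10*2) = 300
    cost = 1020 + 40*8 + 300 = 1640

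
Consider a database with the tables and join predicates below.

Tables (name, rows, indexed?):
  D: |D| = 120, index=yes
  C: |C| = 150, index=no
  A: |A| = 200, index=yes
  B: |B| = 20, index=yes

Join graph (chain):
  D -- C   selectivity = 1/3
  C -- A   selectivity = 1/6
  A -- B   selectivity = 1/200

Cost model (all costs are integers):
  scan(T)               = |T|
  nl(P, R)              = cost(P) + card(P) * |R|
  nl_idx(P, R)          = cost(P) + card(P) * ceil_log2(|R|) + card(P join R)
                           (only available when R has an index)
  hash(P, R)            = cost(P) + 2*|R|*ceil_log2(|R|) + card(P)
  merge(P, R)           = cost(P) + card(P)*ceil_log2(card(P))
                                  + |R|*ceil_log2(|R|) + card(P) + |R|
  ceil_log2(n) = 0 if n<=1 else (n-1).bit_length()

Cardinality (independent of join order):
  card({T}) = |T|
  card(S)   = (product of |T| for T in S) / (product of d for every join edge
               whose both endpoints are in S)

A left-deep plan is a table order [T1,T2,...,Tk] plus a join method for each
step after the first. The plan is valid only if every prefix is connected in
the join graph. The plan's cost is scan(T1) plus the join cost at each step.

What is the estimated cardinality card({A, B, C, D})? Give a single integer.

Tables in S: A(200), B(20), C(150), D(120)
Edges inside S: D-C(d=3), C-A(d=6), A-B(d=200)
numerator = 200 * 20 * 150 * 120 = 72000000
denominator = 3 * 6 * 200 = 3600
card(S) = 72000000 / 3600 = 20000

20000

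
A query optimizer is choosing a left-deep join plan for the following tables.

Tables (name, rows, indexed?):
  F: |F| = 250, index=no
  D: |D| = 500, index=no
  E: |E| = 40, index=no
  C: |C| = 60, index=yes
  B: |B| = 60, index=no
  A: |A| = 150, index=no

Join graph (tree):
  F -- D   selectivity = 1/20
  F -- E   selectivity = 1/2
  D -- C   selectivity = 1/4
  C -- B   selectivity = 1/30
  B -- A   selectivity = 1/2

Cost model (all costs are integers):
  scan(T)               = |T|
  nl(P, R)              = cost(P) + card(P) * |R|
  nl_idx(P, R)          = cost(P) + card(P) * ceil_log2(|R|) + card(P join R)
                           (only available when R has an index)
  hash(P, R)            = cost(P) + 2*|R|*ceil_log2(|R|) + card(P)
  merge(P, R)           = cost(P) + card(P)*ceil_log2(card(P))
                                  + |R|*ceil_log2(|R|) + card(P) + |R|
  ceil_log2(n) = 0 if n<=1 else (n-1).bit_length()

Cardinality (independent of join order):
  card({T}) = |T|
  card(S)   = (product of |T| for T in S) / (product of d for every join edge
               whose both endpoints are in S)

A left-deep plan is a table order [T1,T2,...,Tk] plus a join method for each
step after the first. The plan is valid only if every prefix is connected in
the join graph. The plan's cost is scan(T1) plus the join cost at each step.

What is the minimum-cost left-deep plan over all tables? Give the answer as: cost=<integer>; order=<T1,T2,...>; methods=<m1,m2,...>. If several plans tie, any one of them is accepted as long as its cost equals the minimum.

cost=3965880; order=B,C,D,F,E,A; methods=nl_idx,merge,hash,hash,hash

Selinger DP (subsets sized 1..n):
  {F}: scan cost=250, card=250
  {D}: scan cost=500, card=500
  {E}: scan cost=40, card=40
  {C}: scan cost=60, card=60
  {B}: scan cost=60, card=60
  {A}: scan cost=150, card=150
  {DF}: card=6250; try (F,hash)→5000, (D,merge)→7500, (F,merge)→7750, (D,hash)→9500, (D,nl)→125250, (F,nl)→125500; best=5000 via (F,hash)
  {EF}: card=5000; try (E,hash)→980, (F,merge)→2570, (E,merge)→2780, (F,hash)→4080, (F,nl)→10040, (E,nl)→10250; best=980 via (E,hash)
  {CD}: card=7500; try (C,hash)→1720, (D,merge)→5480, (C,merge)→5920, (D,hash)→9120, (C,nl_idx)→11000, (D,nl)→30060 …(+1); best=1720 via (C,hash)
  {BC}: card=120; try (C,nl_idx)→540, (C,hash)→840, (B,hash)→840, (C,merge)→900, (B,merge)→900, (C,nl)→3660 …(+1); best=540 via (C,nl_idx)
  {AB}: card=4500; try (B,hash)→1020, (A,merge)→1830, (B,merge)→1920, (A,hash)→2520, (A,nl)→9060, (B,nl)→9150; best=1020 via (B,hash)
  {DEF}: card=125000; try (E,hash)→11730, (D,hash)→14980, (D,merge)→75980, (E,merge)→92780, (E,nl)→255000, (D,nl)→2500980; best=11730 via (E,hash)
  {CDF}: card=93750; try (C,hash)→11970, (F,hash)→13220, (C,merge)→92920, (F,merge)→108970, (C,nl_idx)→136250, (C,nl)→380000 …(+1); best=11970 via (C,hash)
  {BCD}: card=15000; try (D,merge)→6500, (D,hash)→9660, (B,hash)→9940, (D,nl)→60540, (B,merge)→107140, (B,nl)→451720; best=6500 via (D,merge)
  {ABC}: card=9000; try (A,merge)→2850, (A,hash)→3060, (C,hash)→6240, (A,nl)→18540, (C,nl_idx)→37020, (C,merge)→64440 …(+1); best=2850 via (A,merge)
  {CDEF}: card=1875000; try (E,hash)→106200, (C,hash)→137450, (E,merge)→1699750, (C,merge)→2262150, (C,nl_idx)→2636730, (E,nl)→3761970 …(+1); best=106200 via (E,hash)
  {BCDF}: card=187500; try (F,hash)→25500, (B,hash)→106440, (F,merge)→233750, (B,merge)→1699890, (F,nl)→3756500, (B,nl)→5636970; best=25500 via (F,hash)
  {ABCD}: card=1125000; try (D,hash)→20850, (A,hash)→23900, (D,merge)→142850, (A,merge)→232850, (A,nl)→2256500, (D,nl)→4502850; best=20850 via (D,hash)
  {BCDEF}: card=3750000; try (E,hash)→213480, (B,hash)→1981920, (E,merge)→3588280, (E,nl)→7525500, (B,merge)→41356620, (B,nl)→112606200; best=213480 via (E,hash)
  {ABCDF}: card=14062500; try (A,hash)→215400, (F,hash)→1149850, (A,merge)→3589350, (F,merge)→24773100, (A,nl)→28150500, (F,nl)→281270850; best=215400 via (A,hash)
  {ABCDEF}: card=281250000; try (A,hash)→3965880, (E,hash)→14278380, (A,merge)→86464830, (E,merge)→351778180, (A,nl)→562713480, (E,nl)→562715400; best=3965880 via (A,hash)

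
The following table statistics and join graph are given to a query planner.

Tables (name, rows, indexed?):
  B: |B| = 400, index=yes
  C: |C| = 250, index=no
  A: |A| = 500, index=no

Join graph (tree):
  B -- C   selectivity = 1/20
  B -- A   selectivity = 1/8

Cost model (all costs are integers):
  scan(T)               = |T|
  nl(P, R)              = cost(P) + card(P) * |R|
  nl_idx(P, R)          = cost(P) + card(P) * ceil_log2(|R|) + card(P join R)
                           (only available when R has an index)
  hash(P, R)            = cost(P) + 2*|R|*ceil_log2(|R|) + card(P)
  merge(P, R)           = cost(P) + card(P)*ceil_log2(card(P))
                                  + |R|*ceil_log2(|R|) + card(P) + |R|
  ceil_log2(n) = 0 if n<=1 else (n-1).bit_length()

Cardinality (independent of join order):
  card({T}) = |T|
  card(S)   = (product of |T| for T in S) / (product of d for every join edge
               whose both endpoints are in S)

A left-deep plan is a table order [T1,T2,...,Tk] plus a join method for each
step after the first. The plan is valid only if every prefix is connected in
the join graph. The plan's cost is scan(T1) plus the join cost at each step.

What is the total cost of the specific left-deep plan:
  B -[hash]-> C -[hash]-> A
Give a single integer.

18800

step 1: scan B: cost=400, card=400
step 2: join C via hash
    card(P join C) = 400*250/(20) = 5000
    cost = 400 + 2*250*8 + 400 = 4800
step 3: join A via hash
    card(P join A) = 5000*500/(8) = 312500
    cost = 4800 + 2*500*9 + 5000 = 18800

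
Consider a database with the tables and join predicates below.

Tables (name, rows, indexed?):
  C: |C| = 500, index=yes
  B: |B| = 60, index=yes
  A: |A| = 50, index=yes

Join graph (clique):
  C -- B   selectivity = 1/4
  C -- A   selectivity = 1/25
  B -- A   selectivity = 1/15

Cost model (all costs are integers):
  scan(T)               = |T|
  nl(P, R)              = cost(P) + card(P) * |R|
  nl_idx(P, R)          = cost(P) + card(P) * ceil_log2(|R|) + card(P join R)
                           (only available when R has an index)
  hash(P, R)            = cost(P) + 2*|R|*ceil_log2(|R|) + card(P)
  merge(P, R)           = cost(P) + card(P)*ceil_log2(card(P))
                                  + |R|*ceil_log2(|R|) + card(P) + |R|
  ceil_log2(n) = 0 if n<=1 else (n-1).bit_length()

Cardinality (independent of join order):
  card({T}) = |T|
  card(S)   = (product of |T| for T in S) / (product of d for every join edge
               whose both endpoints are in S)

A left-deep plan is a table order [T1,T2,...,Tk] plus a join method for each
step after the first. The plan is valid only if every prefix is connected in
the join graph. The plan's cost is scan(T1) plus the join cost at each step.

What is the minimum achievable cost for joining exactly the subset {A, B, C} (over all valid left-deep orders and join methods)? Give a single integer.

Selinger DP over subsets of {A,B,C}:
  {C}: scan cost=500, card=500
  {B}: scan cost=60, card=60
  {A}: scan cost=50, card=50
  {BC}: card=7500; try (B,hash)→1720, (C,merge)→5480, (B,merge)→5920, (C,nl_idx)→8100, (C,hash)→9120, (B,nl_idx)→11000 …(+2); best=1720 via (B,hash)
  {AC}: card=1000; try (C,nl_idx)→1500, (A,hash)→1600, (A,nl_idx)→4500, (C,merge)→5400, (A,merge)→5850, (C,hash)→9100 …(+2); best=1500 via (C,nl_idx)
  {AB}: card=200; try (B,nl_idx)→550, (A,nl_idx)→620, (A,hash)→720, (B,hash)→820, (B,merge)→820, (A,merge)→830 …(+2); best=550 via (B,nl_idx)
  {ABC}: card=1000; try (B,hash)→3220, (C,nl_idx)→3350, (C,merge)→7350, (B,nl_idx)→8500, (C,hash)→9750, (A,hash)→9820 …(+6); best=3220 via (B,hash)

3220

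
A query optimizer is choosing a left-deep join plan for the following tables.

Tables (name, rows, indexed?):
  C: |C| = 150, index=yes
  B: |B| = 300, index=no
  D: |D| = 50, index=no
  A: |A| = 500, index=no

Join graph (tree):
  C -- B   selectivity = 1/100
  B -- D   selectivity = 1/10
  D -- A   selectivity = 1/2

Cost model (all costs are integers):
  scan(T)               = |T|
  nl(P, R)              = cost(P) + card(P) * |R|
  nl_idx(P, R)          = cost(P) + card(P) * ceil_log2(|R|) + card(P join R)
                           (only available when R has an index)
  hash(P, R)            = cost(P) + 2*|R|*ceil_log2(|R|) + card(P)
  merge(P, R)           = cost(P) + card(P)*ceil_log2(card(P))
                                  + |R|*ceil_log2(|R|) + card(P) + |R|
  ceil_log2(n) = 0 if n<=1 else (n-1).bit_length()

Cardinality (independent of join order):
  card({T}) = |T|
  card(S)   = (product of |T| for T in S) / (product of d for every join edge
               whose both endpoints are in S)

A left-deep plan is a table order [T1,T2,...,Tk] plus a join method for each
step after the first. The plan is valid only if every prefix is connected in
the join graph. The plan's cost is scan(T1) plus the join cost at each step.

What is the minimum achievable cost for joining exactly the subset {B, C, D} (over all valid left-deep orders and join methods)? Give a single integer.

4050

Selinger DP over subsets of {B,C,D}:
  {C}: scan cost=150, card=150
  {B}: scan cost=300, card=300
  {D}: scan cost=50, card=50
  {BC}: card=450; try (C,hash)→3000, (C,nl_idx)→3150, (B,merge)→4500, (C,merge)→4650, (B,hash)→5700, (B,nl)→45150 …(+1); best=3000 via (C,hash)
  {BD}: card=1500; try (D,hash)→1200, (B,merge)→3400, (D,merge)→3650, (B,hash)→5500, (B,nl)→15050, (D,nl)→15300; best=1200 via (D,hash)
  {BCD}: card=2250; try (D,hash)→4050, (C,hash)→5100, (D,merge)→7850, (C,nl_idx)→15450, (C,merge)→20550, (D,nl)→25500 …(+1); best=4050 via (D,hash)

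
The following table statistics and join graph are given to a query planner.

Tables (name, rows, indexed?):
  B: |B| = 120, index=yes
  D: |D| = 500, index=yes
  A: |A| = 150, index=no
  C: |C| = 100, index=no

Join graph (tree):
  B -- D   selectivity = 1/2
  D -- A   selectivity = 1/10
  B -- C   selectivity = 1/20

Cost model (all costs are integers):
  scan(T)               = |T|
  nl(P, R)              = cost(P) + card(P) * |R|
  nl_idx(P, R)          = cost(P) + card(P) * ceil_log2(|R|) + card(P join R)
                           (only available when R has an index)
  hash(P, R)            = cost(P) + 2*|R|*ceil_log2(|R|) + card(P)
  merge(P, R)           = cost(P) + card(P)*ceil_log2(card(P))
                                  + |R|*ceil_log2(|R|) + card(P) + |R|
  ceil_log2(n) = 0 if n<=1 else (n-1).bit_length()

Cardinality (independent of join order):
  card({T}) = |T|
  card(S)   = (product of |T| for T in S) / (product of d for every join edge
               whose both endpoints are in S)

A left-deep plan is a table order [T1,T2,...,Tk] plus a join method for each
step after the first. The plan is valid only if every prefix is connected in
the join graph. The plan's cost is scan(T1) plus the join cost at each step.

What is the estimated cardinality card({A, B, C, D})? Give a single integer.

Tables in S: A(150), B(120), C(100), D(500)
Edges inside S: B-D(d=2), D-A(d=10), B-C(d=20)
numerator = 150 * 120 * 100 * 500 = 900000000
denominator = 2 * 10 * 20 = 400
card(S) = 900000000 / 400 = 2250000

2250000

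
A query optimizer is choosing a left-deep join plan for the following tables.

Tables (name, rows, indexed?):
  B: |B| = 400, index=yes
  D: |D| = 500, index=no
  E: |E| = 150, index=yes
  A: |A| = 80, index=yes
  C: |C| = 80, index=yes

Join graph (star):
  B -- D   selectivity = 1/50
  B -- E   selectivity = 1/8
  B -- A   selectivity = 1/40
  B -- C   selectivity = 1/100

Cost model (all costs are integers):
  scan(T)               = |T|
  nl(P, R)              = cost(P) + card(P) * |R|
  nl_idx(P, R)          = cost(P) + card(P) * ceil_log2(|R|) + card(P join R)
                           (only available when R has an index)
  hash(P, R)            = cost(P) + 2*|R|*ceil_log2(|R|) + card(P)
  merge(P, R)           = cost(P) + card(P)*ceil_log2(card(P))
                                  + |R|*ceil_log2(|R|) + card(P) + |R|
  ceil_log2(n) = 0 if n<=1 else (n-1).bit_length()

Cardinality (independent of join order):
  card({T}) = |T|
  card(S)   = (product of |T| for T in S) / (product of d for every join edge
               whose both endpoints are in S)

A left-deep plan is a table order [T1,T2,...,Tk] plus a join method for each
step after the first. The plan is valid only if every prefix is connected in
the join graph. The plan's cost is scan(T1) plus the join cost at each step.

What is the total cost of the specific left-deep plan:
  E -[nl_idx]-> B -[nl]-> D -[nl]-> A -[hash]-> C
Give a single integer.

9910120

step 1: scan E: cost=150, card=150
step 2: join B via nl_idx
    card(P join B) = 150*400/(8) = 7500
    cost = 150 + 150*9 + 7500 = 9000
step 3: join D via nl
    card(P join D) = 7500*500/(50) = 75000
    cost = 9000 + 7500*500 = 3759000
step 4: join A via nl
    card(P join A) = 75000*80/(40) = 150000
    cost = 3759000 + 75000*80 = 9759000
step 5: join C via hash
    card(P join C) = 150000*80/(100) = 120000
    cost = 9759000 + 2*80*7 + 150000 = 9910120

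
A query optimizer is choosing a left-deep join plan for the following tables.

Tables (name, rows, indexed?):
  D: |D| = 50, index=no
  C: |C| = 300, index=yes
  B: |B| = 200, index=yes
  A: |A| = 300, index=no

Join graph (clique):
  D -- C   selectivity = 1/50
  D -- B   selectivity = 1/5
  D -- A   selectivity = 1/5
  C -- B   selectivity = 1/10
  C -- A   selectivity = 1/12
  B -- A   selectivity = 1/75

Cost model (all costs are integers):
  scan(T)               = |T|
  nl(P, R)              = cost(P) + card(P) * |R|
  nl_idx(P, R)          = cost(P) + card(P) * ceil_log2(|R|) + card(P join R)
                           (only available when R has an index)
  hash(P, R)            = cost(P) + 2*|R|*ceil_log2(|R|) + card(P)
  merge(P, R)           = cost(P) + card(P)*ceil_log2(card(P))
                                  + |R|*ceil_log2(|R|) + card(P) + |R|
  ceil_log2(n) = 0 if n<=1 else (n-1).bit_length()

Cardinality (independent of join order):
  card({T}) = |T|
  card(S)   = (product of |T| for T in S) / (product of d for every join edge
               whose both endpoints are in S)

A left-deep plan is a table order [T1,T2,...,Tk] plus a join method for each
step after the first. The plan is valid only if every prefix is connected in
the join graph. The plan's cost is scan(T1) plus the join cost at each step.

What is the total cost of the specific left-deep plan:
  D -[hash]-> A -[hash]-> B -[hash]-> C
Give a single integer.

step 1: scan D: cost=50, card=50
step 2: join A via hash
    card(P join A) = 50*300/(5) = 3000
    cost = 50 + 2*300*9 + 50 = 5500
step 3: join B via hash
    card(P join B) = 3000*200/(5*75) = 1600
    cost = 5500 + 2*200*8 + 3000 = 11700
step 4: join C via hash
    card(P join C) = 1600*300/(50*10*12) = 80
    cost = 11700 + 2*300*9 + 1600 = 18700

18700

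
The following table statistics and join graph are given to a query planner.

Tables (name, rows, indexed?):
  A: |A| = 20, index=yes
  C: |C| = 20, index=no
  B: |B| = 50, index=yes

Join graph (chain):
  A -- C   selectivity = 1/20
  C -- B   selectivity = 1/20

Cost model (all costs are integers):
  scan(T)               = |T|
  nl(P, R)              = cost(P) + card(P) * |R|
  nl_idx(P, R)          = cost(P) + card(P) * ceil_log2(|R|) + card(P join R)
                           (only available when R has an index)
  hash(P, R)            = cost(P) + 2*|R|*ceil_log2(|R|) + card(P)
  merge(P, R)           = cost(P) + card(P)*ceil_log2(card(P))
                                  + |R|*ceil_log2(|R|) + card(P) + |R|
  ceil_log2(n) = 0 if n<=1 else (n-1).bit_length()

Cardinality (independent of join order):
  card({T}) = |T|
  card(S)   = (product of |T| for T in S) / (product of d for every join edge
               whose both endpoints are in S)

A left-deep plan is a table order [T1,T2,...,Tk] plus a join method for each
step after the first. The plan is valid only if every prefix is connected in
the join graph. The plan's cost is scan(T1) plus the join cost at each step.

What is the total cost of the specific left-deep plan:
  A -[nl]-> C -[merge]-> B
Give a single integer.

890

step 1: scan A: cost=20, card=20
step 2: join C via nl
    card(P join C) = 20*20/(20) = 20
    cost = 20 + 20*20 = 420
step 3: join B via merge
    card(P join B) = 20*50/(20) = 50
    cost = 420 + 20*5 + 50*6 + 20 + 50 = 890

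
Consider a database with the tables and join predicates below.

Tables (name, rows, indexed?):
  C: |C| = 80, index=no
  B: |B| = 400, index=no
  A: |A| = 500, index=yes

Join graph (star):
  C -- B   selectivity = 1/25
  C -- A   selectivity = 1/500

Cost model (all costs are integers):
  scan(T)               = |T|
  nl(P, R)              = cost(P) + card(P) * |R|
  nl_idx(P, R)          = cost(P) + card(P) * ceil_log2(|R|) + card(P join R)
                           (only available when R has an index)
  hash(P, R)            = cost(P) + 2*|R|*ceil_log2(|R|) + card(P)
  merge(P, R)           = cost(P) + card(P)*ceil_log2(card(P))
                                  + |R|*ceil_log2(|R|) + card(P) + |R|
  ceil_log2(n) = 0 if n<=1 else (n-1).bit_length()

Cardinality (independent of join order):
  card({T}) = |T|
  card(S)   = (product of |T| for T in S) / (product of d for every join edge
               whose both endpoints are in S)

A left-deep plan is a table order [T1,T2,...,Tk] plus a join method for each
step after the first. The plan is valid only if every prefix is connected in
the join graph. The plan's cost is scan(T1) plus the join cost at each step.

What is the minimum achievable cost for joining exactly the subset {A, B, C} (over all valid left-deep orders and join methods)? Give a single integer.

Selinger DP over subsets of {A,B,C}:
  {C}: scan cost=80, card=80
  {B}: scan cost=400, card=400
  {A}: scan cost=500, card=500
  {BC}: card=1280; try (C,hash)→1920, (B,merge)→4720, (C,merge)→5040, (B,hash)→7360, (B,nl)→32080, (C,nl)→32400; best=1920 via (C,hash)
  {AC}: card=80; try (A,nl_idx)→880, (C,hash)→2120, (A,merge)→5720, (C,merge)→6140, (A,hash)→9160, (A,nl)→40080 …(+1); best=880 via (A,nl_idx)
  {ABC}: card=1280; try (B,merge)→5520, (B,hash)→8160, (A,hash)→12200, (A,nl_idx)→14720, (A,merge)→22280, (B,nl)→32880 …(+1); best=5520 via (B,merge)

5520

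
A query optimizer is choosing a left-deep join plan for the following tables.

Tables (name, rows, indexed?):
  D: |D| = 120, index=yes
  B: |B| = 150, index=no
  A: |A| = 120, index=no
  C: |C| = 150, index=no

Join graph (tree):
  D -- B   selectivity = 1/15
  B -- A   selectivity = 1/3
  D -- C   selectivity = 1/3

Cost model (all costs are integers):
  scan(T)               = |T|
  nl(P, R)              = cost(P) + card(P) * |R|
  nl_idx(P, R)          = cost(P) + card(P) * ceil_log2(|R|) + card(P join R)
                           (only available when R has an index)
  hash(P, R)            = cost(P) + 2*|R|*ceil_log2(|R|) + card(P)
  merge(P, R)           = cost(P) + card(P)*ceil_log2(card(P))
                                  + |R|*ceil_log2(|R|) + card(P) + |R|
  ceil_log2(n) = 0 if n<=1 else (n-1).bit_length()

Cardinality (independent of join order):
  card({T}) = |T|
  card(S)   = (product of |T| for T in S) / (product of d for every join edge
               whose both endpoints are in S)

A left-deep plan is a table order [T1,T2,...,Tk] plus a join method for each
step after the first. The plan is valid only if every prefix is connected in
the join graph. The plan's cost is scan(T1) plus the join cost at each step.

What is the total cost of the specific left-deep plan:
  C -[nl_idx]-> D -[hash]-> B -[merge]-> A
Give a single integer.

1036560

step 1: scan C: cost=150, card=150
step 2: join D via nl_idx
    card(P join D) = 150*120/(3) = 6000
    cost = 150 + 150*7 + 6000 = 7200
step 3: join B via hash
    card(P join B) = 6000*150/(15) = 60000
    cost = 7200 + 2*150*8 + 6000 = 15600
step 4: join A via merge
    card(P join A) = 60000*120/(3) = 2400000
    cost = 15600 + 60000*16 + 120*7 + 60000 + 120 = 1036560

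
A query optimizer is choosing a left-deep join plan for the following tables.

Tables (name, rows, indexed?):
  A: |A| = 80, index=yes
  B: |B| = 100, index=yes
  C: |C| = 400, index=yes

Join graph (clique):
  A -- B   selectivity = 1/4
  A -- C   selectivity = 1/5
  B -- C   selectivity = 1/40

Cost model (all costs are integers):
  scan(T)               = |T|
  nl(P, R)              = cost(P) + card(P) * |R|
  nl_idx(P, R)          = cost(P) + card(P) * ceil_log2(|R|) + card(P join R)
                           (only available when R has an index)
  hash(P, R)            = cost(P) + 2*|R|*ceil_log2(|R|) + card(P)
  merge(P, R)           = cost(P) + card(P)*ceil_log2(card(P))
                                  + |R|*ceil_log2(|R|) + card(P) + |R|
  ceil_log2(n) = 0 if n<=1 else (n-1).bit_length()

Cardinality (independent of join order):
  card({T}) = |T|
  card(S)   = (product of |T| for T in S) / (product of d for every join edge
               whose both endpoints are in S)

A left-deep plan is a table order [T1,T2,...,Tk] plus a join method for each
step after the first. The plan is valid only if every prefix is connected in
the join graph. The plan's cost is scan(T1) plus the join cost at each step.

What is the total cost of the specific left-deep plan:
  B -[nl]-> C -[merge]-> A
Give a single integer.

51740

step 1: scan B: cost=100, card=100
step 2: join C via nl
    card(P join C) = 100*400/(40) = 1000
    cost = 100 + 100*400 = 40100
step 3: join A via merge
    card(P join A) = 1000*80/(4*5) = 4000
    cost = 40100 + 1000*10 + 80*7 + 1000 + 80 = 51740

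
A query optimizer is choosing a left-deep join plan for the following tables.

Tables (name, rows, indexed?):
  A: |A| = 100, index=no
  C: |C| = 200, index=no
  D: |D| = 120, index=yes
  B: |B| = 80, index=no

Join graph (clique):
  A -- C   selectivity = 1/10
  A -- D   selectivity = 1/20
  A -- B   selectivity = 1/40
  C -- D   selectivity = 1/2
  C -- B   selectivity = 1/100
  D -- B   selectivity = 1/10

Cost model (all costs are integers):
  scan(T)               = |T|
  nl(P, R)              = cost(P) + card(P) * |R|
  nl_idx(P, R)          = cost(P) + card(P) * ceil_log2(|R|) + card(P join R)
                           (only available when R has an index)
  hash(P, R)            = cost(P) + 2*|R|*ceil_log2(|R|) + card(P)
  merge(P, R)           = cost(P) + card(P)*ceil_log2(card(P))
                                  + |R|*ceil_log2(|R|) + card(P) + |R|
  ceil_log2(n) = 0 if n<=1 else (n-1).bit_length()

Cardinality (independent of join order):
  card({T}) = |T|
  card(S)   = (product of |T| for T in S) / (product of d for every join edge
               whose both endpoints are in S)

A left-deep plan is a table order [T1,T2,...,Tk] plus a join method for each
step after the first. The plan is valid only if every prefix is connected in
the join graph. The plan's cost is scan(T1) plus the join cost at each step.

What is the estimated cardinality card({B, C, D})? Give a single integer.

Tables in S: B(80), C(200), D(120)
Edges inside S: C-D(d=2), C-B(d=100), D-B(d=10)
numerator = 80 * 200 * 120 = 1920000
denominator = 2 * 100 * 10 = 2000
card(S) = 1920000 / 2000 = 960

960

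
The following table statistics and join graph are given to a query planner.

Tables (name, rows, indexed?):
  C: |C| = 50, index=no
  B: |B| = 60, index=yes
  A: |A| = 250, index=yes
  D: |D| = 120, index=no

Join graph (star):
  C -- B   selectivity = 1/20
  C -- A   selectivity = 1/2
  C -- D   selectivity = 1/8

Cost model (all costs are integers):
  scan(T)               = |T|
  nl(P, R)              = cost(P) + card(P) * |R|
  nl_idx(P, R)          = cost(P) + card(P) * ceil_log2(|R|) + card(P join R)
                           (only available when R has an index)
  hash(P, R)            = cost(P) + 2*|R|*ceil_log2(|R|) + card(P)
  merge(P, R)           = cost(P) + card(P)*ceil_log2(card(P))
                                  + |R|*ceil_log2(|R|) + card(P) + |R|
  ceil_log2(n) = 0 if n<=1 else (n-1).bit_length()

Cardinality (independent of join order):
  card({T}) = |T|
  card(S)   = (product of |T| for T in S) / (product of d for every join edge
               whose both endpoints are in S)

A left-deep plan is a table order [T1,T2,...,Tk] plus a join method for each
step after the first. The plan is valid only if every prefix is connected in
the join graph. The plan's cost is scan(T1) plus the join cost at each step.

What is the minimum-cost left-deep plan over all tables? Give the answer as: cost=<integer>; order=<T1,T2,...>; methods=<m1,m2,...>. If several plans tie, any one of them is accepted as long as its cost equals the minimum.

cost=8560; order=D,C,B,A; methods=hash,hash,hash

Selinger DP (subsets sized 1..n):
  {C}: scan cost=50, card=50
  {B}: scan cost=60, card=60
  {A}: scan cost=250, card=250
  {D}: scan cost=120, card=120
  {BC}: card=150; try (B,nl_idx)→500, (C,hash)→720, (B,hash)→820, (B,merge)→820, (C,merge)→830, (B,nl)→3050 …(+1); best=500 via (B,nl_idx)
  {AC}: card=6250; try (C,hash)→1100, (A,merge)→2650, (C,merge)→2850, (A,hash)→4100, (A,nl_idx)→6700, (A,nl)→12550 …(+1); best=1100 via (C,hash)
  {CD}: card=750; try (C,hash)→840, (D,merge)→1360, (C,merge)→1430, (D,hash)→1780, (D,nl)→6050, (C,nl)→6120; best=840 via (C,hash)
  {ABC}: card=18750; try (A,merge)→4100, (A,hash)→4650, (B,hash)→8070, (A,nl_idx)→20450, (A,nl)→38000, (B,nl_idx)→57350 …(+2); best=4100 via (A,merge)
  {BCD}: card=2250; try (B,hash)→2310, (D,hash)→2330, (D,merge)→2810, (B,nl_idx)→7590, (B,merge)→9510, (D,nl)→18500 …(+1); best=2310 via (B,hash)
  {ACD}: card=93750; try (A,hash)→5590, (D,hash)→9030, (A,merge)→11340, (D,merge)→89560, (A,nl_idx)→100590, (A,nl)→188340 …(+1); best=5590 via (A,hash)
  {ABCD}: card=281250; try (A,hash)→8560, (D,hash)→24530, (A,merge)→33810, (B,hash)→100060, (A,nl_idx)→301560, (D,merge)→305060 …(+5); best=8560 via (A,hash)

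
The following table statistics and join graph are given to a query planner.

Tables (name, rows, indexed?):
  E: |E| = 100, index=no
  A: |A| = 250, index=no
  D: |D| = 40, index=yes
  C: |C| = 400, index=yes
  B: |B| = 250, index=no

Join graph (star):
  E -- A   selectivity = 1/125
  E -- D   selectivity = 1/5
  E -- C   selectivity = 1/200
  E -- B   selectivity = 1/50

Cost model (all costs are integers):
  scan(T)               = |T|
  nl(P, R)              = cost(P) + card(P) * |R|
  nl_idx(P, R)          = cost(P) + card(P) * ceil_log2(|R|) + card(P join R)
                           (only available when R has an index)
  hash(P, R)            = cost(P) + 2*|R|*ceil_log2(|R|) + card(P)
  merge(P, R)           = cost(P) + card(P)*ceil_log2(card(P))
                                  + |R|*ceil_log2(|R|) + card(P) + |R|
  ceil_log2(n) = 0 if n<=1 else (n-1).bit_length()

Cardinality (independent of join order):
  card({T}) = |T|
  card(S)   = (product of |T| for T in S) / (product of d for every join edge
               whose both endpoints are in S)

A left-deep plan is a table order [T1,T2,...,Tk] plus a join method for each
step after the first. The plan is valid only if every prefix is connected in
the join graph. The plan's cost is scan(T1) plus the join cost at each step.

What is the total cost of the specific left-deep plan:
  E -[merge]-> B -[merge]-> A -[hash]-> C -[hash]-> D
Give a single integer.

21080

step 1: scan E: cost=100, card=100
step 2: join B via merge
    card(P join B) = 100*250/(50) = 500
    cost = 100 + 100*7 + 250*8 + 100 + 250 = 3150
step 3: join A via merge
    card(P join A) = 500*250/(125) = 1000
    cost = 3150 + 500*9 + 250*8 + 500 + 250 = 10400
step 4: join C via hash
    card(P join C) = 1000*400/(200) = 2000
    cost = 10400 + 2*400*9 + 1000 = 18600
step 5: join D via hash
    card(P join D) = 2000*40/(5) = 16000
    cost = 18600 + 2*40*6 + 2000 = 21080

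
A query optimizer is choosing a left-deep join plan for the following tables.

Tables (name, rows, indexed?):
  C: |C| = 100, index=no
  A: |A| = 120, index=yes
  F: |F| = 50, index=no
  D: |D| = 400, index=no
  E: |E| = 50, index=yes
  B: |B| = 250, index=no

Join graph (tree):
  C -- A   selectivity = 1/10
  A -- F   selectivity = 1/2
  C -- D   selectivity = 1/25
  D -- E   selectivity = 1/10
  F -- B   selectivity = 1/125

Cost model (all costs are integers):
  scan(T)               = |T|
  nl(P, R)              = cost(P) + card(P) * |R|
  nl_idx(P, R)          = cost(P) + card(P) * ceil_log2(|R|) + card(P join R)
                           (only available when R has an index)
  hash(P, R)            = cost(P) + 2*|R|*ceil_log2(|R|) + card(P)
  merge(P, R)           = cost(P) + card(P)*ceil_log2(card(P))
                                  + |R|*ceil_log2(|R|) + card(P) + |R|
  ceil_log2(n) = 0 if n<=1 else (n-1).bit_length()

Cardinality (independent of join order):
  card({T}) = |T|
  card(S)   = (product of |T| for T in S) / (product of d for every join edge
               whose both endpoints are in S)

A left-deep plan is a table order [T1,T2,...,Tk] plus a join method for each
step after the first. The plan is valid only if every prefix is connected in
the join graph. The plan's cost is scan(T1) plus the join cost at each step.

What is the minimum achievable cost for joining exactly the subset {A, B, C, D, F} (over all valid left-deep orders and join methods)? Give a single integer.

77460

Selinger DP over subsets of {A,B,C,D,F}:
  {C}: scan cost=100, card=100
  {A}: scan cost=120, card=120
  {F}: scan cost=50, card=50
  {D}: scan cost=400, card=400
  {B}: scan cost=250, card=250
  {AC}: card=1200; try (C,hash)→1640, (A,merge)→1860, (C,merge)→1880, (A,hash)→1880, (A,nl_idx)→2000, (A,nl)→12100 …(+1); best=1640 via (C,hash)
  {CD}: card=1600; try (C,hash)→2200, (D,merge)→4900, (C,merge)→5200, (D,hash)→7400, (D,nl)→40100, (C,nl)→40400; best=2200 via (C,hash)
  {AF}: card=3000; try (F,hash)→840, (A,merge)→1360, (F,merge)→1430, (A,hash)→1780, (A,nl_idx)→3400, (A,nl)→6050 …(+1); best=840 via (F,hash)
  {BF}: card=100; try (F,hash)→1100, (B,merge)→2650, (F,merge)→2850, (B,hash)→4100, (B,nl)→12550, (F,nl)→12750; best=1100 via (F,hash)
  {ACF}: card=30000; try (F,hash)→3440, (C,hash)→5240, (F,merge)→16390, (C,merge)→40640, (F,nl)→61640, (C,nl)→300840; best=3440 via (F,hash)
  {ACD}: card=19200; try (A,hash)→5480, (D,hash)→10040, (D,merge)→20040, (A,merge)→22360, (A,nl_idx)→32600, (A,nl)→194200 …(+1); best=5480 via (A,hash)
  {ABF}: card=6000; try (A,merge)→2860, (A,hash)→2880, (A,nl_idx)→7800, (B,hash)→7840, (A,nl)→13100, (B,merge)→42090 …(+1); best=2860 via (A,merge)
  {ACDF}: card=480000; try (F,hash)→25280, (D,hash)→40640, (F,merge)→313030, (D,merge)→487440, (F,nl)→965480, (D,nl)→12003440; best=25280 via (F,hash)
  {ABCF}: card=60000; try (C,hash)→10260, (B,hash)→37440, (C,merge)→87660, (B,merge)→485690, (C,nl)→602860, (B,nl)→7503440; best=10260 via (C,hash)
  {ABCDF}: card=960000; try (D,hash)→77460, (B,hash)→509280, (D,merge)→1034260, (B,merge)→9627530, (D,nl)→24010260, (B,nl)→120025280; best=77460 via (D,hash)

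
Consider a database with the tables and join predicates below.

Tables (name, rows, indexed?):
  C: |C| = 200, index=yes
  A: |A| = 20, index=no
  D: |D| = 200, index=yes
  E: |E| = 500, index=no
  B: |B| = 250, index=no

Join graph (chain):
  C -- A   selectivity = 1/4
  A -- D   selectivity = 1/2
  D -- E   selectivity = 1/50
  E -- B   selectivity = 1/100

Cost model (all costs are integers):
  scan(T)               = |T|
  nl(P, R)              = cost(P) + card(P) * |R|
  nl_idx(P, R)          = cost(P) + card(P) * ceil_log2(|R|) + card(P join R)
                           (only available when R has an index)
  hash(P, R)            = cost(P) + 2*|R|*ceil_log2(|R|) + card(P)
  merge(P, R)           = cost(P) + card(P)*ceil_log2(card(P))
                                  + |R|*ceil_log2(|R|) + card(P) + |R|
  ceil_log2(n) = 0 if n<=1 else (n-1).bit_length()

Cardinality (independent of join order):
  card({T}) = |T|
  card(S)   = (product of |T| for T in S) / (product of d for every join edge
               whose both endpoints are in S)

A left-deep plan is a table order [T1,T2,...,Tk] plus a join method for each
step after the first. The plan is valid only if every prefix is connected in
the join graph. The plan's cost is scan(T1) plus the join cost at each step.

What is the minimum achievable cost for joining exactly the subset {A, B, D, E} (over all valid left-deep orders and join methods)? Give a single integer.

14650

Selinger DP over subsets of {A,B,D,E}:
  {A}: scan cost=20, card=20
  {D}: scan cost=200, card=200
  {E}: scan cost=500, card=500
  {B}: scan cost=250, card=250
  {AD}: card=2000; try (A,hash)→600, (D,merge)→1940, (A,merge)→2120, (D,nl_idx)→2180, (D,hash)→3240, (D,nl)→4020 …(+1); best=600 via (A,hash)
  {DE}: card=2000; try (D,hash)→4200, (D,nl_idx)→6500, (E,merge)→7000, (D,merge)→7300, (E,hash)→9400, (E,nl)→100200 …(+1); best=4200 via (D,hash)
  {BE}: card=1250; try (B,hash)→5000, (E,merge)→7500, (B,merge)→7750, (E,hash)→9500, (E,nl)→125250, (B,nl)→125500; best=5000 via (B,hash)
  {ADE}: card=20000; try (A,hash)→6400, (E,hash)→11600, (A,merge)→28320, (E,merge)→29600, (A,nl)→44200, (E,nl)→1000600; best=6400 via (A,hash)
  {BDE}: card=5000; try (D,hash)→9450, (B,hash)→10200, (D,nl_idx)→20000, (D,merge)→21800, (B,merge)→30450, (D,nl)→255000 …(+1); best=9450 via (D,hash)
  {ABDE}: card=50000; try (A,hash)→14650, (B,hash)→30400, (A,merge)→79570, (A,nl)→109450, (B,merge)→328650, (B,nl)→5006400; best=14650 via (A,hash)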